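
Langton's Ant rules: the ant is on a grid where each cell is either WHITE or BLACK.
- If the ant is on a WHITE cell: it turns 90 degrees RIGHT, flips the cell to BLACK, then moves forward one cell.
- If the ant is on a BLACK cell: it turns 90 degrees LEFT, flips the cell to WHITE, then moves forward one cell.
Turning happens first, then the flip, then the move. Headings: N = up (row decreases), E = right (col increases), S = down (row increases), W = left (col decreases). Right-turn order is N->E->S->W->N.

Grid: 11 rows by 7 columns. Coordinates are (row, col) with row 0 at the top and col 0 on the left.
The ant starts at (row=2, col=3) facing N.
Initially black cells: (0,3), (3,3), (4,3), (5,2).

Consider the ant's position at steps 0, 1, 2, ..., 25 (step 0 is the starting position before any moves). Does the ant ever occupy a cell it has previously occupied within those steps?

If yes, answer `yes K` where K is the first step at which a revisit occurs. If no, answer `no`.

Answer: yes 8

Derivation:
Step 1: on WHITE (2,3): turn R to E, flip to black, move to (2,4). |black|=5 — new cell
Step 2: on WHITE (2,4): turn R to S, flip to black, move to (3,4). |black|=6 — new cell
Step 3: on WHITE (3,4): turn R to W, flip to black, move to (3,3). |black|=7 — new cell
Step 4: on BLACK (3,3): turn L to S, flip to white, move to (4,3). |black|=6 — new cell
Step 5: on BLACK (4,3): turn L to E, flip to white, move to (4,4). |black|=5 — new cell
Step 6: on WHITE (4,4): turn R to S, flip to black, move to (5,4). |black|=6 — new cell
Step 7: on WHITE (5,4): turn R to W, flip to black, move to (5,3). |black|=7 — new cell
Step 8: on WHITE (5,3): turn R to N, flip to black, move to (4,3). |black|=8 — REVISIT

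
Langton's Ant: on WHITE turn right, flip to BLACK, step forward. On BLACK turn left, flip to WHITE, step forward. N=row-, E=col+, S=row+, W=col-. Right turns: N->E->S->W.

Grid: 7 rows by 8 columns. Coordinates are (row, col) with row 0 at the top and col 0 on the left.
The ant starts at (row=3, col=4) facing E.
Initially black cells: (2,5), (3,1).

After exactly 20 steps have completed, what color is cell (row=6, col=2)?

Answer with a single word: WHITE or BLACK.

Step 1: on WHITE (3,4): turn R to S, flip to black, move to (4,4). |black|=3
Step 2: on WHITE (4,4): turn R to W, flip to black, move to (4,3). |black|=4
Step 3: on WHITE (4,3): turn R to N, flip to black, move to (3,3). |black|=5
Step 4: on WHITE (3,3): turn R to E, flip to black, move to (3,4). |black|=6
Step 5: on BLACK (3,4): turn L to N, flip to white, move to (2,4). |black|=5
Step 6: on WHITE (2,4): turn R to E, flip to black, move to (2,5). |black|=6
Step 7: on BLACK (2,5): turn L to N, flip to white, move to (1,5). |black|=5
Step 8: on WHITE (1,5): turn R to E, flip to black, move to (1,6). |black|=6
Step 9: on WHITE (1,6): turn R to S, flip to black, move to (2,6). |black|=7
Step 10: on WHITE (2,6): turn R to W, flip to black, move to (2,5). |black|=8
Step 11: on WHITE (2,5): turn R to N, flip to black, move to (1,5). |black|=9
Step 12: on BLACK (1,5): turn L to W, flip to white, move to (1,4). |black|=8
Step 13: on WHITE (1,4): turn R to N, flip to black, move to (0,4). |black|=9
Step 14: on WHITE (0,4): turn R to E, flip to black, move to (0,5). |black|=10
Step 15: on WHITE (0,5): turn R to S, flip to black, move to (1,5). |black|=11
Step 16: on WHITE (1,5): turn R to W, flip to black, move to (1,4). |black|=12
Step 17: on BLACK (1,4): turn L to S, flip to white, move to (2,4). |black|=11
Step 18: on BLACK (2,4): turn L to E, flip to white, move to (2,5). |black|=10
Step 19: on BLACK (2,5): turn L to N, flip to white, move to (1,5). |black|=9
Step 20: on BLACK (1,5): turn L to W, flip to white, move to (1,4). |black|=8

Answer: WHITE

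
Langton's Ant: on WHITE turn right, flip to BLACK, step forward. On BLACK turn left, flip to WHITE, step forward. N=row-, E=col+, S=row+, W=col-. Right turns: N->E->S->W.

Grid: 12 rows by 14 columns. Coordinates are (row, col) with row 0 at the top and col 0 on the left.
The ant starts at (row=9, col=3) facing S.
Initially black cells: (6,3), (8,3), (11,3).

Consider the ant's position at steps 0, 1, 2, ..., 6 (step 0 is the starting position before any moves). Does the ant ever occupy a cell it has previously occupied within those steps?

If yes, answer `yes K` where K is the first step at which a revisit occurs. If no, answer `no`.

Answer: no

Derivation:
Step 1: on WHITE (9,3): turn R to W, flip to black, move to (9,2). |black|=4 — new cell
Step 2: on WHITE (9,2): turn R to N, flip to black, move to (8,2). |black|=5 — new cell
Step 3: on WHITE (8,2): turn R to E, flip to black, move to (8,3). |black|=6 — new cell
Step 4: on BLACK (8,3): turn L to N, flip to white, move to (7,3). |black|=5 — new cell
Step 5: on WHITE (7,3): turn R to E, flip to black, move to (7,4). |black|=6 — new cell
Step 6: on WHITE (7,4): turn R to S, flip to black, move to (8,4). |black|=7 — new cell
No revisit within 6 steps.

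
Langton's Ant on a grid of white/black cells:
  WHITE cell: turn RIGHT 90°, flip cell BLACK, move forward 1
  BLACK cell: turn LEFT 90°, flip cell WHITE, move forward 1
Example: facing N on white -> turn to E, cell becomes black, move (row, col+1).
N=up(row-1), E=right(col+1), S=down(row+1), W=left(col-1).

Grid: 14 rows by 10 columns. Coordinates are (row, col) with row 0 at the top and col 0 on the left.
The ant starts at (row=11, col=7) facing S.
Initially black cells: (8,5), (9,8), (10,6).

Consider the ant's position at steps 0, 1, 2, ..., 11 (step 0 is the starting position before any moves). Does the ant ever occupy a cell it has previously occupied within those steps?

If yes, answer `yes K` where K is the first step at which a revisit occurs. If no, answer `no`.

Answer: yes 6

Derivation:
Step 1: on WHITE (11,7): turn R to W, flip to black, move to (11,6). |black|=4 — new cell
Step 2: on WHITE (11,6): turn R to N, flip to black, move to (10,6). |black|=5 — new cell
Step 3: on BLACK (10,6): turn L to W, flip to white, move to (10,5). |black|=4 — new cell
Step 4: on WHITE (10,5): turn R to N, flip to black, move to (9,5). |black|=5 — new cell
Step 5: on WHITE (9,5): turn R to E, flip to black, move to (9,6). |black|=6 — new cell
Step 6: on WHITE (9,6): turn R to S, flip to black, move to (10,6). |black|=7 — REVISIT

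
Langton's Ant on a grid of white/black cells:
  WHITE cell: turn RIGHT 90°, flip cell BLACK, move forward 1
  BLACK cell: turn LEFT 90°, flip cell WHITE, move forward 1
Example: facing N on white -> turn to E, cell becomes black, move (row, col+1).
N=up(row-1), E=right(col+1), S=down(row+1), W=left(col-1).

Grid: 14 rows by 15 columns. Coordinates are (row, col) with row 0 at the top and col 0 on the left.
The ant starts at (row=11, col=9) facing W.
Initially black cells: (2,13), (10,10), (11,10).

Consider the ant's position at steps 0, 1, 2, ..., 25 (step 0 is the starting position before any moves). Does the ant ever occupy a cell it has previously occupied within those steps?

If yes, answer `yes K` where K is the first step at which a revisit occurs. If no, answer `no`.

Step 1: on WHITE (11,9): turn R to N, flip to black, move to (10,9). |black|=4 — new cell
Step 2: on WHITE (10,9): turn R to E, flip to black, move to (10,10). |black|=5 — new cell
Step 3: on BLACK (10,10): turn L to N, flip to white, move to (9,10). |black|=4 — new cell
Step 4: on WHITE (9,10): turn R to E, flip to black, move to (9,11). |black|=5 — new cell
Step 5: on WHITE (9,11): turn R to S, flip to black, move to (10,11). |black|=6 — new cell
Step 6: on WHITE (10,11): turn R to W, flip to black, move to (10,10). |black|=7 — REVISIT

Answer: yes 6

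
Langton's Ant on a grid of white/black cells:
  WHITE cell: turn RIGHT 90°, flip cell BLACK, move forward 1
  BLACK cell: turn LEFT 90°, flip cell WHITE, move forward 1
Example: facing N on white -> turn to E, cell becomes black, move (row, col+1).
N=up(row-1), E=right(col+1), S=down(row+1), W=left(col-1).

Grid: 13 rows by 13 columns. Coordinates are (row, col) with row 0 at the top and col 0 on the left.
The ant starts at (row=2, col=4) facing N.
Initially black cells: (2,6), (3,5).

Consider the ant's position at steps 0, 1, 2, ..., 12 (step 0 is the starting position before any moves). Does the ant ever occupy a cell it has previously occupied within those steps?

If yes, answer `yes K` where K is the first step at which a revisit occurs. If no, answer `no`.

Answer: yes 6

Derivation:
Step 1: on WHITE (2,4): turn R to E, flip to black, move to (2,5). |black|=3 — new cell
Step 2: on WHITE (2,5): turn R to S, flip to black, move to (3,5). |black|=4 — new cell
Step 3: on BLACK (3,5): turn L to E, flip to white, move to (3,6). |black|=3 — new cell
Step 4: on WHITE (3,6): turn R to S, flip to black, move to (4,6). |black|=4 — new cell
Step 5: on WHITE (4,6): turn R to W, flip to black, move to (4,5). |black|=5 — new cell
Step 6: on WHITE (4,5): turn R to N, flip to black, move to (3,5). |black|=6 — REVISIT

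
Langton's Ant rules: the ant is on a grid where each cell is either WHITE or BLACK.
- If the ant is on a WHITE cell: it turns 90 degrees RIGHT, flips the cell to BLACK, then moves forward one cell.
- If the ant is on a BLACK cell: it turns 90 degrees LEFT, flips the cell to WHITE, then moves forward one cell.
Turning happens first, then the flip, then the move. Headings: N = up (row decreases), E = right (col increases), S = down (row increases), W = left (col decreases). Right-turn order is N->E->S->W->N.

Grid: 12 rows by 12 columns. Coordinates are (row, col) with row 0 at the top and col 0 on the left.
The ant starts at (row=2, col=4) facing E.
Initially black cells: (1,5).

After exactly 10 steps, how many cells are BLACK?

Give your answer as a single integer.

Answer: 7

Derivation:
Step 1: on WHITE (2,4): turn R to S, flip to black, move to (3,4). |black|=2
Step 2: on WHITE (3,4): turn R to W, flip to black, move to (3,3). |black|=3
Step 3: on WHITE (3,3): turn R to N, flip to black, move to (2,3). |black|=4
Step 4: on WHITE (2,3): turn R to E, flip to black, move to (2,4). |black|=5
Step 5: on BLACK (2,4): turn L to N, flip to white, move to (1,4). |black|=4
Step 6: on WHITE (1,4): turn R to E, flip to black, move to (1,5). |black|=5
Step 7: on BLACK (1,5): turn L to N, flip to white, move to (0,5). |black|=4
Step 8: on WHITE (0,5): turn R to E, flip to black, move to (0,6). |black|=5
Step 9: on WHITE (0,6): turn R to S, flip to black, move to (1,6). |black|=6
Step 10: on WHITE (1,6): turn R to W, flip to black, move to (1,5). |black|=7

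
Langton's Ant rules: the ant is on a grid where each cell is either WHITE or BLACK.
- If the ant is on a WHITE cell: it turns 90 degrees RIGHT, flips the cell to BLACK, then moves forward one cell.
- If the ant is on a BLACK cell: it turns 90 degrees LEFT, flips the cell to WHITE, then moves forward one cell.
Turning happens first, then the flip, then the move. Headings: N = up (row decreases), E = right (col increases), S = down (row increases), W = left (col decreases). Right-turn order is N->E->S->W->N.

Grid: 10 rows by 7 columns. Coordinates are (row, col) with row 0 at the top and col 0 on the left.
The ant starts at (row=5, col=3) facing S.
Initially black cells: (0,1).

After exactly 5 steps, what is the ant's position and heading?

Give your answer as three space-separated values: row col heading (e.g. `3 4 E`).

Step 1: on WHITE (5,3): turn R to W, flip to black, move to (5,2). |black|=2
Step 2: on WHITE (5,2): turn R to N, flip to black, move to (4,2). |black|=3
Step 3: on WHITE (4,2): turn R to E, flip to black, move to (4,3). |black|=4
Step 4: on WHITE (4,3): turn R to S, flip to black, move to (5,3). |black|=5
Step 5: on BLACK (5,3): turn L to E, flip to white, move to (5,4). |black|=4

Answer: 5 4 E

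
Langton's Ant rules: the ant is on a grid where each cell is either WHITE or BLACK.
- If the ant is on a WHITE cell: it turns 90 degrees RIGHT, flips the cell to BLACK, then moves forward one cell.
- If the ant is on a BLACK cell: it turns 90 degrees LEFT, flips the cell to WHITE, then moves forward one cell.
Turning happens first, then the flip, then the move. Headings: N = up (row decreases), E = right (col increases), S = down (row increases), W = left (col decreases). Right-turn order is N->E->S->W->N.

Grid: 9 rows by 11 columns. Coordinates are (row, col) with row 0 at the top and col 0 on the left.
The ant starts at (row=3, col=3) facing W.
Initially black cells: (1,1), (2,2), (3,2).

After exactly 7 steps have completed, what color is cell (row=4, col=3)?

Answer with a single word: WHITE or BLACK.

Answer: BLACK

Derivation:
Step 1: on WHITE (3,3): turn R to N, flip to black, move to (2,3). |black|=4
Step 2: on WHITE (2,3): turn R to E, flip to black, move to (2,4). |black|=5
Step 3: on WHITE (2,4): turn R to S, flip to black, move to (3,4). |black|=6
Step 4: on WHITE (3,4): turn R to W, flip to black, move to (3,3). |black|=7
Step 5: on BLACK (3,3): turn L to S, flip to white, move to (4,3). |black|=6
Step 6: on WHITE (4,3): turn R to W, flip to black, move to (4,2). |black|=7
Step 7: on WHITE (4,2): turn R to N, flip to black, move to (3,2). |black|=8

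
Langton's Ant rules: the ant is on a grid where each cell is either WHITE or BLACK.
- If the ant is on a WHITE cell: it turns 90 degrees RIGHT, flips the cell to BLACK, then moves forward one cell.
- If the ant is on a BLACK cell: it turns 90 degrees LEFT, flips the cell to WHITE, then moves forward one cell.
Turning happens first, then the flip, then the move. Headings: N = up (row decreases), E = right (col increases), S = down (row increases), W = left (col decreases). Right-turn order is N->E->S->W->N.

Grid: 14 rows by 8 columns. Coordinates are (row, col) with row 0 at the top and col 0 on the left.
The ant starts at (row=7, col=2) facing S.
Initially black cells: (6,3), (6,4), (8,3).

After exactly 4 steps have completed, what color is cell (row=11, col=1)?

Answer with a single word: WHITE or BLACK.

Step 1: on WHITE (7,2): turn R to W, flip to black, move to (7,1). |black|=4
Step 2: on WHITE (7,1): turn R to N, flip to black, move to (6,1). |black|=5
Step 3: on WHITE (6,1): turn R to E, flip to black, move to (6,2). |black|=6
Step 4: on WHITE (6,2): turn R to S, flip to black, move to (7,2). |black|=7

Answer: WHITE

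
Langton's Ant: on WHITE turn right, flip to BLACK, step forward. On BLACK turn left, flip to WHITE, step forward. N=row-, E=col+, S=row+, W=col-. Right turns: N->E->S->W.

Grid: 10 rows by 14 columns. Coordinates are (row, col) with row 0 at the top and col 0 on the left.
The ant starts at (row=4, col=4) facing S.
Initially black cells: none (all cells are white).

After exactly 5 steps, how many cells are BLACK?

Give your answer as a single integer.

Step 1: on WHITE (4,4): turn R to W, flip to black, move to (4,3). |black|=1
Step 2: on WHITE (4,3): turn R to N, flip to black, move to (3,3). |black|=2
Step 3: on WHITE (3,3): turn R to E, flip to black, move to (3,4). |black|=3
Step 4: on WHITE (3,4): turn R to S, flip to black, move to (4,4). |black|=4
Step 5: on BLACK (4,4): turn L to E, flip to white, move to (4,5). |black|=3

Answer: 3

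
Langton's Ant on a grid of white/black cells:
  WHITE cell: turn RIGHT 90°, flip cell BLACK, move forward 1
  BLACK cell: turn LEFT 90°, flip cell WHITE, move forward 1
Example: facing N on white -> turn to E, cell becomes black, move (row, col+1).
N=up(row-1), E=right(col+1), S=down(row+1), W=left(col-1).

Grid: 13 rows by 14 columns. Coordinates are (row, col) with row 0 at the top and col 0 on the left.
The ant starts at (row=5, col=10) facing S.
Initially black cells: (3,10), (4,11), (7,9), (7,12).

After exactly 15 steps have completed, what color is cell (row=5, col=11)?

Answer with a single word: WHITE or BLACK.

Step 1: on WHITE (5,10): turn R to W, flip to black, move to (5,9). |black|=5
Step 2: on WHITE (5,9): turn R to N, flip to black, move to (4,9). |black|=6
Step 3: on WHITE (4,9): turn R to E, flip to black, move to (4,10). |black|=7
Step 4: on WHITE (4,10): turn R to S, flip to black, move to (5,10). |black|=8
Step 5: on BLACK (5,10): turn L to E, flip to white, move to (5,11). |black|=7
Step 6: on WHITE (5,11): turn R to S, flip to black, move to (6,11). |black|=8
Step 7: on WHITE (6,11): turn R to W, flip to black, move to (6,10). |black|=9
Step 8: on WHITE (6,10): turn R to N, flip to black, move to (5,10). |black|=10
Step 9: on WHITE (5,10): turn R to E, flip to black, move to (5,11). |black|=11
Step 10: on BLACK (5,11): turn L to N, flip to white, move to (4,11). |black|=10
Step 11: on BLACK (4,11): turn L to W, flip to white, move to (4,10). |black|=9
Step 12: on BLACK (4,10): turn L to S, flip to white, move to (5,10). |black|=8
Step 13: on BLACK (5,10): turn L to E, flip to white, move to (5,11). |black|=7
Step 14: on WHITE (5,11): turn R to S, flip to black, move to (6,11). |black|=8
Step 15: on BLACK (6,11): turn L to E, flip to white, move to (6,12). |black|=7

Answer: BLACK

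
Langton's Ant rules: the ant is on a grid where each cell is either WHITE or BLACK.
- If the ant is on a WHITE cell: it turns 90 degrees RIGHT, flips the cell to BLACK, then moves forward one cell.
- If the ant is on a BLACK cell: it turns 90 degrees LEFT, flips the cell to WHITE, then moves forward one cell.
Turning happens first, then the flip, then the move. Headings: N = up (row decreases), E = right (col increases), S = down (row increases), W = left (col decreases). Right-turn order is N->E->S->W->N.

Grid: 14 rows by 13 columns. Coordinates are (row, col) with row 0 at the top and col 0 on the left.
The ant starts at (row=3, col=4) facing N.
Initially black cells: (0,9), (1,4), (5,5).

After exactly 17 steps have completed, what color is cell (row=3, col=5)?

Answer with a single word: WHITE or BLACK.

Step 1: on WHITE (3,4): turn R to E, flip to black, move to (3,5). |black|=4
Step 2: on WHITE (3,5): turn R to S, flip to black, move to (4,5). |black|=5
Step 3: on WHITE (4,5): turn R to W, flip to black, move to (4,4). |black|=6
Step 4: on WHITE (4,4): turn R to N, flip to black, move to (3,4). |black|=7
Step 5: on BLACK (3,4): turn L to W, flip to white, move to (3,3). |black|=6
Step 6: on WHITE (3,3): turn R to N, flip to black, move to (2,3). |black|=7
Step 7: on WHITE (2,3): turn R to E, flip to black, move to (2,4). |black|=8
Step 8: on WHITE (2,4): turn R to S, flip to black, move to (3,4). |black|=9
Step 9: on WHITE (3,4): turn R to W, flip to black, move to (3,3). |black|=10
Step 10: on BLACK (3,3): turn L to S, flip to white, move to (4,3). |black|=9
Step 11: on WHITE (4,3): turn R to W, flip to black, move to (4,2). |black|=10
Step 12: on WHITE (4,2): turn R to N, flip to black, move to (3,2). |black|=11
Step 13: on WHITE (3,2): turn R to E, flip to black, move to (3,3). |black|=12
Step 14: on WHITE (3,3): turn R to S, flip to black, move to (4,3). |black|=13
Step 15: on BLACK (4,3): turn L to E, flip to white, move to (4,4). |black|=12
Step 16: on BLACK (4,4): turn L to N, flip to white, move to (3,4). |black|=11
Step 17: on BLACK (3,4): turn L to W, flip to white, move to (3,3). |black|=10

Answer: BLACK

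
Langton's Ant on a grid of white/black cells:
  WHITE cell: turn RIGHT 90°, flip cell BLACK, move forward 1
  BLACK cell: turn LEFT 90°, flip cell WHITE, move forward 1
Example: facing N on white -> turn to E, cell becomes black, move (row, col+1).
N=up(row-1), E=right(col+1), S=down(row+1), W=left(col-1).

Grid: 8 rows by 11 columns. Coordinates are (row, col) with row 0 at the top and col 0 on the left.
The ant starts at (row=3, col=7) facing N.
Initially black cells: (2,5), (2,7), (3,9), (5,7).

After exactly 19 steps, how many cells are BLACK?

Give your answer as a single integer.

Step 1: on WHITE (3,7): turn R to E, flip to black, move to (3,8). |black|=5
Step 2: on WHITE (3,8): turn R to S, flip to black, move to (4,8). |black|=6
Step 3: on WHITE (4,8): turn R to W, flip to black, move to (4,7). |black|=7
Step 4: on WHITE (4,7): turn R to N, flip to black, move to (3,7). |black|=8
Step 5: on BLACK (3,7): turn L to W, flip to white, move to (3,6). |black|=7
Step 6: on WHITE (3,6): turn R to N, flip to black, move to (2,6). |black|=8
Step 7: on WHITE (2,6): turn R to E, flip to black, move to (2,7). |black|=9
Step 8: on BLACK (2,7): turn L to N, flip to white, move to (1,7). |black|=8
Step 9: on WHITE (1,7): turn R to E, flip to black, move to (1,8). |black|=9
Step 10: on WHITE (1,8): turn R to S, flip to black, move to (2,8). |black|=10
Step 11: on WHITE (2,8): turn R to W, flip to black, move to (2,7). |black|=11
Step 12: on WHITE (2,7): turn R to N, flip to black, move to (1,7). |black|=12
Step 13: on BLACK (1,7): turn L to W, flip to white, move to (1,6). |black|=11
Step 14: on WHITE (1,6): turn R to N, flip to black, move to (0,6). |black|=12
Step 15: on WHITE (0,6): turn R to E, flip to black, move to (0,7). |black|=13
Step 16: on WHITE (0,7): turn R to S, flip to black, move to (1,7). |black|=14
Step 17: on WHITE (1,7): turn R to W, flip to black, move to (1,6). |black|=15
Step 18: on BLACK (1,6): turn L to S, flip to white, move to (2,6). |black|=14
Step 19: on BLACK (2,6): turn L to E, flip to white, move to (2,7). |black|=13

Answer: 13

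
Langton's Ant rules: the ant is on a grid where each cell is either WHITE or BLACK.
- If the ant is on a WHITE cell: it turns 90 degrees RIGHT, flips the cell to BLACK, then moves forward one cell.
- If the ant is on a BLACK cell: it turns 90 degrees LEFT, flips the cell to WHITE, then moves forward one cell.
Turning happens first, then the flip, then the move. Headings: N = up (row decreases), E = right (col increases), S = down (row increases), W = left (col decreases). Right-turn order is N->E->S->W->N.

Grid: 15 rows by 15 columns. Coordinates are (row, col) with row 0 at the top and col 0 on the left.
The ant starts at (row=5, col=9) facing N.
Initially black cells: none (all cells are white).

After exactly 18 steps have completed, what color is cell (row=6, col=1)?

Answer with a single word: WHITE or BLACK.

Answer: WHITE

Derivation:
Step 1: on WHITE (5,9): turn R to E, flip to black, move to (5,10). |black|=1
Step 2: on WHITE (5,10): turn R to S, flip to black, move to (6,10). |black|=2
Step 3: on WHITE (6,10): turn R to W, flip to black, move to (6,9). |black|=3
Step 4: on WHITE (6,9): turn R to N, flip to black, move to (5,9). |black|=4
Step 5: on BLACK (5,9): turn L to W, flip to white, move to (5,8). |black|=3
Step 6: on WHITE (5,8): turn R to N, flip to black, move to (4,8). |black|=4
Step 7: on WHITE (4,8): turn R to E, flip to black, move to (4,9). |black|=5
Step 8: on WHITE (4,9): turn R to S, flip to black, move to (5,9). |black|=6
Step 9: on WHITE (5,9): turn R to W, flip to black, move to (5,8). |black|=7
Step 10: on BLACK (5,8): turn L to S, flip to white, move to (6,8). |black|=6
Step 11: on WHITE (6,8): turn R to W, flip to black, move to (6,7). |black|=7
Step 12: on WHITE (6,7): turn R to N, flip to black, move to (5,7). |black|=8
Step 13: on WHITE (5,7): turn R to E, flip to black, move to (5,8). |black|=9
Step 14: on WHITE (5,8): turn R to S, flip to black, move to (6,8). |black|=10
Step 15: on BLACK (6,8): turn L to E, flip to white, move to (6,9). |black|=9
Step 16: on BLACK (6,9): turn L to N, flip to white, move to (5,9). |black|=8
Step 17: on BLACK (5,9): turn L to W, flip to white, move to (5,8). |black|=7
Step 18: on BLACK (5,8): turn L to S, flip to white, move to (6,8). |black|=6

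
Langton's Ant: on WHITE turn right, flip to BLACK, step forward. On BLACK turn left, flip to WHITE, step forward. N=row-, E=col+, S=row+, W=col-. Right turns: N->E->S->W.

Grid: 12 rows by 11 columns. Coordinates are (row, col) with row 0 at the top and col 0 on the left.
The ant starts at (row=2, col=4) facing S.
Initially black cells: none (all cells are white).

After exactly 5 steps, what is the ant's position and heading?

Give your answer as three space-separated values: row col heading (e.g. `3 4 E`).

Step 1: on WHITE (2,4): turn R to W, flip to black, move to (2,3). |black|=1
Step 2: on WHITE (2,3): turn R to N, flip to black, move to (1,3). |black|=2
Step 3: on WHITE (1,3): turn R to E, flip to black, move to (1,4). |black|=3
Step 4: on WHITE (1,4): turn R to S, flip to black, move to (2,4). |black|=4
Step 5: on BLACK (2,4): turn L to E, flip to white, move to (2,5). |black|=3

Answer: 2 5 E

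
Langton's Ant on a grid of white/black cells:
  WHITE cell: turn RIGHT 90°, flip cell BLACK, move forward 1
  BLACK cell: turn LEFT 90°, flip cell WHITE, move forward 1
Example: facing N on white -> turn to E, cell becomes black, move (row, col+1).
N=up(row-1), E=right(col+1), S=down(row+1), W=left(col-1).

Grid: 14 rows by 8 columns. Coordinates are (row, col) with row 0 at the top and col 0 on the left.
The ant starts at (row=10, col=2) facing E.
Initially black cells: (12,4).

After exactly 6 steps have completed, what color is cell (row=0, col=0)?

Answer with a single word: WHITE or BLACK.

Answer: WHITE

Derivation:
Step 1: on WHITE (10,2): turn R to S, flip to black, move to (11,2). |black|=2
Step 2: on WHITE (11,2): turn R to W, flip to black, move to (11,1). |black|=3
Step 3: on WHITE (11,1): turn R to N, flip to black, move to (10,1). |black|=4
Step 4: on WHITE (10,1): turn R to E, flip to black, move to (10,2). |black|=5
Step 5: on BLACK (10,2): turn L to N, flip to white, move to (9,2). |black|=4
Step 6: on WHITE (9,2): turn R to E, flip to black, move to (9,3). |black|=5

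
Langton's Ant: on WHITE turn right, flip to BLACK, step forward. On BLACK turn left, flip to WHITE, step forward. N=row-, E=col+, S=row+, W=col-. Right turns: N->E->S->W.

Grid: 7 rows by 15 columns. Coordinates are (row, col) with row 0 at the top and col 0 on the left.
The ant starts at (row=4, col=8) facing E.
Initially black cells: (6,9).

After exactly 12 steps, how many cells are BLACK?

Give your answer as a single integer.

Step 1: on WHITE (4,8): turn R to S, flip to black, move to (5,8). |black|=2
Step 2: on WHITE (5,8): turn R to W, flip to black, move to (5,7). |black|=3
Step 3: on WHITE (5,7): turn R to N, flip to black, move to (4,7). |black|=4
Step 4: on WHITE (4,7): turn R to E, flip to black, move to (4,8). |black|=5
Step 5: on BLACK (4,8): turn L to N, flip to white, move to (3,8). |black|=4
Step 6: on WHITE (3,8): turn R to E, flip to black, move to (3,9). |black|=5
Step 7: on WHITE (3,9): turn R to S, flip to black, move to (4,9). |black|=6
Step 8: on WHITE (4,9): turn R to W, flip to black, move to (4,8). |black|=7
Step 9: on WHITE (4,8): turn R to N, flip to black, move to (3,8). |black|=8
Step 10: on BLACK (3,8): turn L to W, flip to white, move to (3,7). |black|=7
Step 11: on WHITE (3,7): turn R to N, flip to black, move to (2,7). |black|=8
Step 12: on WHITE (2,7): turn R to E, flip to black, move to (2,8). |black|=9

Answer: 9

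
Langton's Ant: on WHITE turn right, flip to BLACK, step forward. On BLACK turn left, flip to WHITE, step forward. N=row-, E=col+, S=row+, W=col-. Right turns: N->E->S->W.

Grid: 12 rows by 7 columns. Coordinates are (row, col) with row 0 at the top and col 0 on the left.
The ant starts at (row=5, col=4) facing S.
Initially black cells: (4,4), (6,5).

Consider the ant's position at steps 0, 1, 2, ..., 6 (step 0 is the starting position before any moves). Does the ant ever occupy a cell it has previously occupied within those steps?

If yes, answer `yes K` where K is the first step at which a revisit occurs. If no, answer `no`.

Step 1: on WHITE (5,4): turn R to W, flip to black, move to (5,3). |black|=3 — new cell
Step 2: on WHITE (5,3): turn R to N, flip to black, move to (4,3). |black|=4 — new cell
Step 3: on WHITE (4,3): turn R to E, flip to black, move to (4,4). |black|=5 — new cell
Step 4: on BLACK (4,4): turn L to N, flip to white, move to (3,4). |black|=4 — new cell
Step 5: on WHITE (3,4): turn R to E, flip to black, move to (3,5). |black|=5 — new cell
Step 6: on WHITE (3,5): turn R to S, flip to black, move to (4,5). |black|=6 — new cell
No revisit within 6 steps.

Answer: no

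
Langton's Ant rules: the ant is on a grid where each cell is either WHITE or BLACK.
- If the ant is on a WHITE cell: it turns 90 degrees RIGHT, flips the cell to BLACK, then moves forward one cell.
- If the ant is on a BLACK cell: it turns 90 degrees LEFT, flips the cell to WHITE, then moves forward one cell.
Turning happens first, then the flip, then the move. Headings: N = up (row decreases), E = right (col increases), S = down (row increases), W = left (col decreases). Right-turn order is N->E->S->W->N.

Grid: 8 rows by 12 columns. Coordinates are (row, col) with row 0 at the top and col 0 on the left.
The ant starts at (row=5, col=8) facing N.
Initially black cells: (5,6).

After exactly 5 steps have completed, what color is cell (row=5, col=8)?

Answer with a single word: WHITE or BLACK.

Step 1: on WHITE (5,8): turn R to E, flip to black, move to (5,9). |black|=2
Step 2: on WHITE (5,9): turn R to S, flip to black, move to (6,9). |black|=3
Step 3: on WHITE (6,9): turn R to W, flip to black, move to (6,8). |black|=4
Step 4: on WHITE (6,8): turn R to N, flip to black, move to (5,8). |black|=5
Step 5: on BLACK (5,8): turn L to W, flip to white, move to (5,7). |black|=4

Answer: WHITE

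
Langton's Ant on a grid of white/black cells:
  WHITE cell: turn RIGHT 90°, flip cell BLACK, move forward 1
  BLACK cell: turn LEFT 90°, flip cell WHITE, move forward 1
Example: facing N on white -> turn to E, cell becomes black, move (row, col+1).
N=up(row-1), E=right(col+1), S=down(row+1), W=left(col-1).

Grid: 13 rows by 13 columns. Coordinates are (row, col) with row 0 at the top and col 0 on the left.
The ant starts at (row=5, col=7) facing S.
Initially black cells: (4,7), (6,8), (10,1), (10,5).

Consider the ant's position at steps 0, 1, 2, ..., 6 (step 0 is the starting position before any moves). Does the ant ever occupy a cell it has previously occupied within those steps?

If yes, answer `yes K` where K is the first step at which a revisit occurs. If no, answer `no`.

Answer: no

Derivation:
Step 1: on WHITE (5,7): turn R to W, flip to black, move to (5,6). |black|=5 — new cell
Step 2: on WHITE (5,6): turn R to N, flip to black, move to (4,6). |black|=6 — new cell
Step 3: on WHITE (4,6): turn R to E, flip to black, move to (4,7). |black|=7 — new cell
Step 4: on BLACK (4,7): turn L to N, flip to white, move to (3,7). |black|=6 — new cell
Step 5: on WHITE (3,7): turn R to E, flip to black, move to (3,8). |black|=7 — new cell
Step 6: on WHITE (3,8): turn R to S, flip to black, move to (4,8). |black|=8 — new cell
No revisit within 6 steps.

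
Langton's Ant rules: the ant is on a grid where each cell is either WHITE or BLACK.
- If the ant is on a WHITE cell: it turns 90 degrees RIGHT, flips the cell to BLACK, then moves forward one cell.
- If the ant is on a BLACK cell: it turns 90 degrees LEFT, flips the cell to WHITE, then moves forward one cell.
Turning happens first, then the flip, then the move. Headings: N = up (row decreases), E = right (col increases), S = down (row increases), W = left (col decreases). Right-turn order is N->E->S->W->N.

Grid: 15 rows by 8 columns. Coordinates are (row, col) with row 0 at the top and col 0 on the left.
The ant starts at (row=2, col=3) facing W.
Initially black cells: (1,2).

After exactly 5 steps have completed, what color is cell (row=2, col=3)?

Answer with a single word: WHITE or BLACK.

Answer: WHITE

Derivation:
Step 1: on WHITE (2,3): turn R to N, flip to black, move to (1,3). |black|=2
Step 2: on WHITE (1,3): turn R to E, flip to black, move to (1,4). |black|=3
Step 3: on WHITE (1,4): turn R to S, flip to black, move to (2,4). |black|=4
Step 4: on WHITE (2,4): turn R to W, flip to black, move to (2,3). |black|=5
Step 5: on BLACK (2,3): turn L to S, flip to white, move to (3,3). |black|=4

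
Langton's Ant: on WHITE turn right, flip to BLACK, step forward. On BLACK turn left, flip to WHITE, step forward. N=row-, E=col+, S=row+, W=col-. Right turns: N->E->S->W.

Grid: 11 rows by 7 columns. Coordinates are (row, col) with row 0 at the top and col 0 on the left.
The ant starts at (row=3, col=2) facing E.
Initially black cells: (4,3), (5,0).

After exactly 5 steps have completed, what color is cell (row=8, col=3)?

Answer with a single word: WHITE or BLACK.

Step 1: on WHITE (3,2): turn R to S, flip to black, move to (4,2). |black|=3
Step 2: on WHITE (4,2): turn R to W, flip to black, move to (4,1). |black|=4
Step 3: on WHITE (4,1): turn R to N, flip to black, move to (3,1). |black|=5
Step 4: on WHITE (3,1): turn R to E, flip to black, move to (3,2). |black|=6
Step 5: on BLACK (3,2): turn L to N, flip to white, move to (2,2). |black|=5

Answer: WHITE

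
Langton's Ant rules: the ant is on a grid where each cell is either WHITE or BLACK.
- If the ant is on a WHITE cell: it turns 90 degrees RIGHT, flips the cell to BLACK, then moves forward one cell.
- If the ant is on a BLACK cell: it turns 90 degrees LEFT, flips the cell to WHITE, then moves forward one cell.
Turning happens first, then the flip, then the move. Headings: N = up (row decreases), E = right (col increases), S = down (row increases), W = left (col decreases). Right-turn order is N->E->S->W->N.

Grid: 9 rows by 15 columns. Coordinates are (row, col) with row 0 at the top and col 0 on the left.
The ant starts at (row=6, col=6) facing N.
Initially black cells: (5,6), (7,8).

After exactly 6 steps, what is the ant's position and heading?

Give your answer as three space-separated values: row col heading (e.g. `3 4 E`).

Step 1: on WHITE (6,6): turn R to E, flip to black, move to (6,7). |black|=3
Step 2: on WHITE (6,7): turn R to S, flip to black, move to (7,7). |black|=4
Step 3: on WHITE (7,7): turn R to W, flip to black, move to (7,6). |black|=5
Step 4: on WHITE (7,6): turn R to N, flip to black, move to (6,6). |black|=6
Step 5: on BLACK (6,6): turn L to W, flip to white, move to (6,5). |black|=5
Step 6: on WHITE (6,5): turn R to N, flip to black, move to (5,5). |black|=6

Answer: 5 5 N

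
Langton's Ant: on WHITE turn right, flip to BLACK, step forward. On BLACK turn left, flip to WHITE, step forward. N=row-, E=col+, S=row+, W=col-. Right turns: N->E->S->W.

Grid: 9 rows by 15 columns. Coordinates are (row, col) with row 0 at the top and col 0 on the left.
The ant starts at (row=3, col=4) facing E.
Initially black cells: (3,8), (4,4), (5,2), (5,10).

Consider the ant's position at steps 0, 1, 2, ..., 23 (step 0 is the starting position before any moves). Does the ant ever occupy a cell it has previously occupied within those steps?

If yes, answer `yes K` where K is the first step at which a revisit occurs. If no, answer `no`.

Step 1: on WHITE (3,4): turn R to S, flip to black, move to (4,4). |black|=5 — new cell
Step 2: on BLACK (4,4): turn L to E, flip to white, move to (4,5). |black|=4 — new cell
Step 3: on WHITE (4,5): turn R to S, flip to black, move to (5,5). |black|=5 — new cell
Step 4: on WHITE (5,5): turn R to W, flip to black, move to (5,4). |black|=6 — new cell
Step 5: on WHITE (5,4): turn R to N, flip to black, move to (4,4). |black|=7 — REVISIT

Answer: yes 5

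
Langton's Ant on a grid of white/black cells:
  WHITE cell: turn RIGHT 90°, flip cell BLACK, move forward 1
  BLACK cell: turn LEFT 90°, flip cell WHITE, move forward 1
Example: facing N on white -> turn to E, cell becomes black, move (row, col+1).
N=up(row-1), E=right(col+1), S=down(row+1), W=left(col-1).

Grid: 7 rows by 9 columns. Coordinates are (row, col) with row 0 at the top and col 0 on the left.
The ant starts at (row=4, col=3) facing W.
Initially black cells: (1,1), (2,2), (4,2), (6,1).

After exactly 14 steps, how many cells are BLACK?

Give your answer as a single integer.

Answer: 12

Derivation:
Step 1: on WHITE (4,3): turn R to N, flip to black, move to (3,3). |black|=5
Step 2: on WHITE (3,3): turn R to E, flip to black, move to (3,4). |black|=6
Step 3: on WHITE (3,4): turn R to S, flip to black, move to (4,4). |black|=7
Step 4: on WHITE (4,4): turn R to W, flip to black, move to (4,3). |black|=8
Step 5: on BLACK (4,3): turn L to S, flip to white, move to (5,3). |black|=7
Step 6: on WHITE (5,3): turn R to W, flip to black, move to (5,2). |black|=8
Step 7: on WHITE (5,2): turn R to N, flip to black, move to (4,2). |black|=9
Step 8: on BLACK (4,2): turn L to W, flip to white, move to (4,1). |black|=8
Step 9: on WHITE (4,1): turn R to N, flip to black, move to (3,1). |black|=9
Step 10: on WHITE (3,1): turn R to E, flip to black, move to (3,2). |black|=10
Step 11: on WHITE (3,2): turn R to S, flip to black, move to (4,2). |black|=11
Step 12: on WHITE (4,2): turn R to W, flip to black, move to (4,1). |black|=12
Step 13: on BLACK (4,1): turn L to S, flip to white, move to (5,1). |black|=11
Step 14: on WHITE (5,1): turn R to W, flip to black, move to (5,0). |black|=12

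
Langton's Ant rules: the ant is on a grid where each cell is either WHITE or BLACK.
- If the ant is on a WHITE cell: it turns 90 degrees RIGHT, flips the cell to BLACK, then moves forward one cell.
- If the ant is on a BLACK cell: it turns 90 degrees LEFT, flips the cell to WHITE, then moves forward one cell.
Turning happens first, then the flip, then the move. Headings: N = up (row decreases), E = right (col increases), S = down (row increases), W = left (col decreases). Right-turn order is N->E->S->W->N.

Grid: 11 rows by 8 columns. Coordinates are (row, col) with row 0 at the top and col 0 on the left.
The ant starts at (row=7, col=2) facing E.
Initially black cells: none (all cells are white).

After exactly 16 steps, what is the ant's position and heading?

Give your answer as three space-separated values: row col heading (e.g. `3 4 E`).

Step 1: on WHITE (7,2): turn R to S, flip to black, move to (8,2). |black|=1
Step 2: on WHITE (8,2): turn R to W, flip to black, move to (8,1). |black|=2
Step 3: on WHITE (8,1): turn R to N, flip to black, move to (7,1). |black|=3
Step 4: on WHITE (7,1): turn R to E, flip to black, move to (7,2). |black|=4
Step 5: on BLACK (7,2): turn L to N, flip to white, move to (6,2). |black|=3
Step 6: on WHITE (6,2): turn R to E, flip to black, move to (6,3). |black|=4
Step 7: on WHITE (6,3): turn R to S, flip to black, move to (7,3). |black|=5
Step 8: on WHITE (7,3): turn R to W, flip to black, move to (7,2). |black|=6
Step 9: on WHITE (7,2): turn R to N, flip to black, move to (6,2). |black|=7
Step 10: on BLACK (6,2): turn L to W, flip to white, move to (6,1). |black|=6
Step 11: on WHITE (6,1): turn R to N, flip to black, move to (5,1). |black|=7
Step 12: on WHITE (5,1): turn R to E, flip to black, move to (5,2). |black|=8
Step 13: on WHITE (5,2): turn R to S, flip to black, move to (6,2). |black|=9
Step 14: on WHITE (6,2): turn R to W, flip to black, move to (6,1). |black|=10
Step 15: on BLACK (6,1): turn L to S, flip to white, move to (7,1). |black|=9
Step 16: on BLACK (7,1): turn L to E, flip to white, move to (7,2). |black|=8

Answer: 7 2 E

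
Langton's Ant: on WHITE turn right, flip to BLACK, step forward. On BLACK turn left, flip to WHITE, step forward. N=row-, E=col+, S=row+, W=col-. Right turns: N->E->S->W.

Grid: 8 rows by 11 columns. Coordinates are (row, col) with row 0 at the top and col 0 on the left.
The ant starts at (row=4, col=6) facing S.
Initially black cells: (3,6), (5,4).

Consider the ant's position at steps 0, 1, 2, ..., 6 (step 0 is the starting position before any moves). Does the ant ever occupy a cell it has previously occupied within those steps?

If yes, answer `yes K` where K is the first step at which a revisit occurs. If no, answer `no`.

Answer: no

Derivation:
Step 1: on WHITE (4,6): turn R to W, flip to black, move to (4,5). |black|=3 — new cell
Step 2: on WHITE (4,5): turn R to N, flip to black, move to (3,5). |black|=4 — new cell
Step 3: on WHITE (3,5): turn R to E, flip to black, move to (3,6). |black|=5 — new cell
Step 4: on BLACK (3,6): turn L to N, flip to white, move to (2,6). |black|=4 — new cell
Step 5: on WHITE (2,6): turn R to E, flip to black, move to (2,7). |black|=5 — new cell
Step 6: on WHITE (2,7): turn R to S, flip to black, move to (3,7). |black|=6 — new cell
No revisit within 6 steps.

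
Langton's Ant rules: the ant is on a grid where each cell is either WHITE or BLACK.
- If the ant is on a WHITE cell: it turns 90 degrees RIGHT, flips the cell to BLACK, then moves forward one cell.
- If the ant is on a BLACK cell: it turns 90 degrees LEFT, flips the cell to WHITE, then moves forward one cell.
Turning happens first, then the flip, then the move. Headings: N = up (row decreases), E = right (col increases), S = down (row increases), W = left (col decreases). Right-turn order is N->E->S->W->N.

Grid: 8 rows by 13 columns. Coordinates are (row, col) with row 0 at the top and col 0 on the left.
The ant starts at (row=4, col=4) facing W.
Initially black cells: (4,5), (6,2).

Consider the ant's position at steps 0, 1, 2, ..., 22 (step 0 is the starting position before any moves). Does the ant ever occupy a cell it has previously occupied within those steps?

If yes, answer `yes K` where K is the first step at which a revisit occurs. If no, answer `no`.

Step 1: on WHITE (4,4): turn R to N, flip to black, move to (3,4). |black|=3 — new cell
Step 2: on WHITE (3,4): turn R to E, flip to black, move to (3,5). |black|=4 — new cell
Step 3: on WHITE (3,5): turn R to S, flip to black, move to (4,5). |black|=5 — new cell
Step 4: on BLACK (4,5): turn L to E, flip to white, move to (4,6). |black|=4 — new cell
Step 5: on WHITE (4,6): turn R to S, flip to black, move to (5,6). |black|=5 — new cell
Step 6: on WHITE (5,6): turn R to W, flip to black, move to (5,5). |black|=6 — new cell
Step 7: on WHITE (5,5): turn R to N, flip to black, move to (4,5). |black|=7 — REVISIT

Answer: yes 7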